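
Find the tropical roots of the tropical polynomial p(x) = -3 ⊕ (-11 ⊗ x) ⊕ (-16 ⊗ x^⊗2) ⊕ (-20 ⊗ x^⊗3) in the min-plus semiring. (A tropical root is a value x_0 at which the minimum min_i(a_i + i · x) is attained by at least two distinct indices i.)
Roots: {4, 5, 8}

Each tropical root is a break point of the lower envelope of the lines y = a_i + i · x (there are 4 lines, with slopes 0, 1, ..., 3). Only the lines that attain the minimum somewhere contribute to roots; other lines are dominated. Here the surviving (envelope) indices are i = 3, i = 2, i = 1, i = 0.
Intersections between consecutive envelope lines give the roots: for adjacent envelope indices i < j the intersection is x = (a_i − a_j) / (j − i). Reading off the sorted break points: {4, 5, 8}.
Verification: at each break x_0, at least two indices attain the minimum of min_i(a_i + i · x_0).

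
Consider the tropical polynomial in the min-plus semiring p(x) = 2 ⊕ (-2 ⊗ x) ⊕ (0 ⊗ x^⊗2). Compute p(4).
p(4) = 2

A tropical monomial a ⊗ x^⊗i evaluates to a + i · x. Evaluating each term at x = 4:
  Term 0 contributes 2 + 0 · 4 = 2
  Term 1 contributes -2 + 1 · 4 = 2
  Term 2 contributes 0 + 2 · 4 = 8
p(4) = ⊕ of these = min[2, 2, 8] = 2.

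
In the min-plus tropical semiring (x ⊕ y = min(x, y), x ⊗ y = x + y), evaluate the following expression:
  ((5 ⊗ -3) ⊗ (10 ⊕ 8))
((5 ⊗ -3) ⊗ (10 ⊕ 8)) = 10

Expand innermost to outermost. Recall ⊕ takes the minimum of its arguments and ⊗ takes their sum. Working out the expression ((5 ⊗ -3) ⊗ (10 ⊕ 8)) gives 10.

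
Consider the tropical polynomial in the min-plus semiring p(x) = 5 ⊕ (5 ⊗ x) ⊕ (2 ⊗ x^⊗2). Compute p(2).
p(2) = 5

A tropical monomial a ⊗ x^⊗i evaluates to a + i · x. Evaluating each term at x = 2:
  Term 0 contributes 5 + 0 · 2 = 5
  Term 1 contributes 5 + 1 · 2 = 7
  Term 2 contributes 2 + 2 · 2 = 6
p(2) = ⊕ of these = min[5, 7, 6] = 5.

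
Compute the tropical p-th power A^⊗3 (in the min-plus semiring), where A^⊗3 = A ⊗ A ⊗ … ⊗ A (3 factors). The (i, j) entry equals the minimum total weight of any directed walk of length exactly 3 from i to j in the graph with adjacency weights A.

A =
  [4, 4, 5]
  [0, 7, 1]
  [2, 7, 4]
A^⊗3 =
  [7, 8, 9]
  [4, 7, 5]
  [6, 10, 7]

Each entry (A^⊗3)_ij equals the minimum over all length-3 walks i = v_0 → v_1 → … → v_3 = j of Σ_t A[v_t][v_{t+1}]. For example, for (i, j) = (0, 2) we minimise over 9 possible intermediate vertex sequences; the minimum is 9, attained along the walk 0 → 0 → 1 → 2.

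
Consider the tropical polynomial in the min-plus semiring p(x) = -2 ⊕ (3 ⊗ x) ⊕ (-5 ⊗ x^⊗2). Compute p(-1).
p(-1) = -7

A tropical monomial a ⊗ x^⊗i evaluates to a + i · x. Evaluating each term at x = -1:
  Term 0 contributes -2 + 0 · -1 = -2
  Term 1 contributes 3 + 1 · -1 = 2
  Term 2 contributes -5 + 2 · -1 = -7
p(-1) = ⊕ of these = min[-2, 2, -7] = -7.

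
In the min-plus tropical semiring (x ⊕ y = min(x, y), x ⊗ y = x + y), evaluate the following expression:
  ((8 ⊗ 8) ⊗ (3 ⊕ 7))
((8 ⊗ 8) ⊗ (3 ⊕ 7)) = 19

Expand innermost to outermost. Recall ⊕ takes the minimum of its arguments and ⊗ takes their sum. Working out the expression ((8 ⊗ 8) ⊗ (3 ⊕ 7)) gives 19.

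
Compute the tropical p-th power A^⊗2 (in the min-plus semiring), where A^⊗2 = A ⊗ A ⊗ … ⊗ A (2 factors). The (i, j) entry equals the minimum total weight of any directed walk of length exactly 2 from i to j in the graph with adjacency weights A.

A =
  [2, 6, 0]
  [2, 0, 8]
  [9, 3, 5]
A^⊗2 =
  [4, 3, 2]
  [2, 0, 2]
  [5, 3, 9]

Each entry (A^⊗2)_ij equals the minimum over all length-2 walks i = v_0 → v_1 → … → v_2 = j of Σ_t A[v_t][v_{t+1}]. For example, for (i, j) = (0, 2) we minimise over 3 possible intermediate vertex sequences; the minimum is 2, attained along the walk 0 → 0 → 2.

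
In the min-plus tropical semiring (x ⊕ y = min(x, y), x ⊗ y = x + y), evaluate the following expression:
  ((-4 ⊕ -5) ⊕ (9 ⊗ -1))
((-4 ⊕ -5) ⊕ (9 ⊗ -1)) = -5

Expand innermost to outermost. Recall ⊕ takes the minimum of its arguments and ⊗ takes their sum. Working out the expression ((-4 ⊕ -5) ⊕ (9 ⊗ -1)) gives -5.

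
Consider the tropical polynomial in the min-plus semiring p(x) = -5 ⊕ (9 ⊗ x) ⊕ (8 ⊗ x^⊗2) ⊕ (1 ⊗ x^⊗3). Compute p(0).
p(0) = -5

A tropical monomial a ⊗ x^⊗i evaluates to a + i · x. Evaluating each term at x = 0:
  Term 0 contributes -5 + 0 · 0 = -5
  Term 1 contributes 9 + 1 · 0 = 9
  Term 2 contributes 8 + 2 · 0 = 8
  Term 3 contributes 1 + 3 · 0 = 1
p(0) = ⊕ of these = min[-5, 9, 8, 1] = -5.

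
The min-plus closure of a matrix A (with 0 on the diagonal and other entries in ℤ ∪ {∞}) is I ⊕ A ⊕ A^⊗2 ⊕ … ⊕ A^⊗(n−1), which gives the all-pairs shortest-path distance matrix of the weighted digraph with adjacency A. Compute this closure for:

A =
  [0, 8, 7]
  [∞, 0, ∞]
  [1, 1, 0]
Closure =
  [0, 8, 7]
  [∞, 0, ∞]
  [1, 1, 0]

This is the Floyd-Warshall all-pairs shortest-path computation. For each intermediate vertex k = 0, 1, …, 2, update dist[i][j] ← min(dist[i][j], dist[i][k] + dist[k][j]). The final matrix gives, for each (i, j), the minimum total weight of any directed path from i to j (possibly empty when i = j).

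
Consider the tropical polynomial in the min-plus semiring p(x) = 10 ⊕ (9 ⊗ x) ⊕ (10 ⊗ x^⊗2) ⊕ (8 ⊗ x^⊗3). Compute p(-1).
p(-1) = 5

A tropical monomial a ⊗ x^⊗i evaluates to a + i · x. Evaluating each term at x = -1:
  Term 0 contributes 10 + 0 · -1 = 10
  Term 1 contributes 9 + 1 · -1 = 8
  Term 2 contributes 10 + 2 · -1 = 8
  Term 3 contributes 8 + 3 · -1 = 5
p(-1) = ⊕ of these = min[10, 8, 8, 5] = 5.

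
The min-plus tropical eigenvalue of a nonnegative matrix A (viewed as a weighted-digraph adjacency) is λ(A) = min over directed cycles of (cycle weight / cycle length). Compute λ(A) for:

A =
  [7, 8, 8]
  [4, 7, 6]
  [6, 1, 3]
λ(A) = 3

Enumerate directed cycles and compute their means (weight / length). Sample:
  cycle 0 → 0: weight = 7, length = 1, mean = 7/1 ≈ 7.000
  cycle 1 → 1: weight = 7, length = 1, mean = 7/1 ≈ 7.000
  cycle 2 → 2: weight = 3, length = 1, mean = 3/1 ≈ 3.000
  cycle 0 → 1 → 0: weight = 12, length = 2, mean = 12/2 ≈ 6.000
  cycle 0 → 2 → 0: weight = 14, length = 2, mean = 14/2 ≈ 7.000
  cycle 1 → 0 → 1: weight = 12, length = 2, mean = 12/2 ≈ 6.000
Minimum mean = 3.000, attained e.g. along the cycle 2 → 2 with weight 3 and length 1. So λ(A) = 3/1 = 3.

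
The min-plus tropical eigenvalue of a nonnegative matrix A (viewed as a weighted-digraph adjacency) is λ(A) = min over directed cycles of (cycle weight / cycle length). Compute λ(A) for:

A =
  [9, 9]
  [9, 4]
λ(A) = 4

Enumerate directed cycles and compute their means (weight / length). Sample:
  cycle 0 → 0: weight = 9, length = 1, mean = 9/1 ≈ 9.000
  cycle 1 → 1: weight = 4, length = 1, mean = 4/1 ≈ 4.000
  cycle 0 → 1 → 0: weight = 18, length = 2, mean = 18/2 ≈ 9.000
  cycle 1 → 0 → 1: weight = 18, length = 2, mean = 18/2 ≈ 9.000
Minimum mean = 4.000, attained e.g. along the cycle 1 → 1 with weight 4 and length 1. So λ(A) = 4/1 = 4.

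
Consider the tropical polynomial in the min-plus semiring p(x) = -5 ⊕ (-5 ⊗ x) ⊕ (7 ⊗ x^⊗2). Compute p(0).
p(0) = -5

A tropical monomial a ⊗ x^⊗i evaluates to a + i · x. Evaluating each term at x = 0:
  Term 0 contributes -5 + 0 · 0 = -5
  Term 1 contributes -5 + 1 · 0 = -5
  Term 2 contributes 7 + 2 · 0 = 7
p(0) = ⊕ of these = min[-5, -5, 7] = -5.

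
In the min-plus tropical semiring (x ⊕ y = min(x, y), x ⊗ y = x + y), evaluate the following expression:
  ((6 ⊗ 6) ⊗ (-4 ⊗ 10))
((6 ⊗ 6) ⊗ (-4 ⊗ 10)) = 18

Expand innermost to outermost. Recall ⊕ takes the minimum of its arguments and ⊗ takes their sum. Working out the expression ((6 ⊗ 6) ⊗ (-4 ⊗ 10)) gives 18.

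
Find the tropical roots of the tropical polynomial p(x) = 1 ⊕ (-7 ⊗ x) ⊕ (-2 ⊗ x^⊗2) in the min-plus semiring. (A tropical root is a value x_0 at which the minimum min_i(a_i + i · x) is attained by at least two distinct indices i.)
Roots: {-5, 8}

Each tropical root is a break point of the lower envelope of the lines y = a_i + i · x (there are 3 lines, with slopes 0, 1, ..., 2). Only the lines that attain the minimum somewhere contribute to roots; other lines are dominated. Here the surviving (envelope) indices are i = 2, i = 1, i = 0.
Intersections between consecutive envelope lines give the roots: for adjacent envelope indices i < j the intersection is x = (a_i − a_j) / (j − i). Reading off the sorted break points: {-5, 8}.
Verification: at each break x_0, at least two indices attain the minimum of min_i(a_i + i · x_0).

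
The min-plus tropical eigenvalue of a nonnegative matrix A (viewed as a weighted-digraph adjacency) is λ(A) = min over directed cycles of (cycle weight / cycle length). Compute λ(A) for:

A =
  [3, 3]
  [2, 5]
λ(A) = 5/2

Enumerate directed cycles and compute their means (weight / length). Sample:
  cycle 0 → 0: weight = 3, length = 1, mean = 3/1 ≈ 3.000
  cycle 1 → 1: weight = 5, length = 1, mean = 5/1 ≈ 5.000
  cycle 0 → 1 → 0: weight = 5, length = 2, mean = 5/2 ≈ 2.500
  cycle 1 → 0 → 1: weight = 5, length = 2, mean = 5/2 ≈ 2.500
Minimum mean = 2.500, attained e.g. along the cycle 0 → 1 → 0 with weight 5 and length 2. So λ(A) = 5/2 = 5/2.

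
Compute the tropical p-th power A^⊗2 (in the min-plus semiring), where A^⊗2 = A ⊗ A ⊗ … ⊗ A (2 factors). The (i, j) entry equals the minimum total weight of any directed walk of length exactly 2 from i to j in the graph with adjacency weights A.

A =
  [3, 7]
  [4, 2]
A^⊗2 =
  [6, 9]
  [6, 4]

Each entry (A^⊗2)_ij equals the minimum over all length-2 walks i = v_0 → v_1 → … → v_2 = j of Σ_t A[v_t][v_{t+1}]. For example, for (i, j) = (0, 1) we minimise over 2 possible intermediate vertex sequences; the minimum is 9, attained along the walk 0 → 1 → 1.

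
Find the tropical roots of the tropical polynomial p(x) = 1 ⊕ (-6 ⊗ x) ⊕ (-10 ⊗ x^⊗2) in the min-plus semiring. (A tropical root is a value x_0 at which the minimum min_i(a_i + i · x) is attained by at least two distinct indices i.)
Roots: {4, 7}

Each tropical root is a break point of the lower envelope of the lines y = a_i + i · x (there are 3 lines, with slopes 0, 1, ..., 2). Only the lines that attain the minimum somewhere contribute to roots; other lines are dominated. Here the surviving (envelope) indices are i = 2, i = 1, i = 0.
Intersections between consecutive envelope lines give the roots: for adjacent envelope indices i < j the intersection is x = (a_i − a_j) / (j − i). Reading off the sorted break points: {4, 7}.
Verification: at each break x_0, at least two indices attain the minimum of min_i(a_i + i · x_0).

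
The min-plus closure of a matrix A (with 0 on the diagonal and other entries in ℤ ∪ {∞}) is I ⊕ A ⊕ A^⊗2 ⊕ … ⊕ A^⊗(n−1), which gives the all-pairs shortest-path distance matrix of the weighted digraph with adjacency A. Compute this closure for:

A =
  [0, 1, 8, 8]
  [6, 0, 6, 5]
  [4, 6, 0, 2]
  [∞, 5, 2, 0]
Closure =
  [0, 1, 7, 6]
  [6, 0, 6, 5]
  [4, 5, 0, 2]
  [6, 5, 2, 0]

This is the Floyd-Warshall all-pairs shortest-path computation. For each intermediate vertex k = 0, 1, …, 3, update dist[i][j] ← min(dist[i][j], dist[i][k] + dist[k][j]). The final matrix gives, for each (i, j), the minimum total weight of any directed path from i to j (possibly empty when i = j).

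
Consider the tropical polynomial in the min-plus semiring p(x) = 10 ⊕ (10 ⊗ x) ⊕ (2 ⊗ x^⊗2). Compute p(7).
p(7) = 10

A tropical monomial a ⊗ x^⊗i evaluates to a + i · x. Evaluating each term at x = 7:
  Term 0 contributes 10 + 0 · 7 = 10
  Term 1 contributes 10 + 1 · 7 = 17
  Term 2 contributes 2 + 2 · 7 = 16
p(7) = ⊕ of these = min[10, 17, 16] = 10.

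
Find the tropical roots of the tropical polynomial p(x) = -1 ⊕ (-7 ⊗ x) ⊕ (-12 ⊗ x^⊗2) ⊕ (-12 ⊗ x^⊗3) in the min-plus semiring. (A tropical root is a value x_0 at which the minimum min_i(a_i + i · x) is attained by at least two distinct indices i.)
Roots: {0, 5, 6}

Each tropical root is a break point of the lower envelope of the lines y = a_i + i · x (there are 4 lines, with slopes 0, 1, ..., 3). Only the lines that attain the minimum somewhere contribute to roots; other lines are dominated. Here the surviving (envelope) indices are i = 3, i = 2, i = 1, i = 0.
Intersections between consecutive envelope lines give the roots: for adjacent envelope indices i < j the intersection is x = (a_i − a_j) / (j − i). Reading off the sorted break points: {0, 5, 6}.
Verification: at each break x_0, at least two indices attain the minimum of min_i(a_i + i · x_0).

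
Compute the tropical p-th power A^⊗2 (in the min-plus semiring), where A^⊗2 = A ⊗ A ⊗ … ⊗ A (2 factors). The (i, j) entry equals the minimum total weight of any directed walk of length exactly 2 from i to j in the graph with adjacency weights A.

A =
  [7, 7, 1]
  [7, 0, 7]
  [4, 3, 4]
A^⊗2 =
  [5, 4, 5]
  [7, 0, 7]
  [8, 3, 5]

Each entry (A^⊗2)_ij equals the minimum over all length-2 walks i = v_0 → v_1 → … → v_2 = j of Σ_t A[v_t][v_{t+1}]. For example, for (i, j) = (0, 2) we minimise over 3 possible intermediate vertex sequences; the minimum is 5, attained along the walk 0 → 2 → 2.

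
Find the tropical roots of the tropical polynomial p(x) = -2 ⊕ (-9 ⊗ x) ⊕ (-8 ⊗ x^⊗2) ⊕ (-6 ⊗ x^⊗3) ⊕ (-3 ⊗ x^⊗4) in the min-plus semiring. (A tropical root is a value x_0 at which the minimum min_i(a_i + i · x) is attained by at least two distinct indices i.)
Roots: {-3, -2, -1, 7}

Each tropical root is a break point of the lower envelope of the lines y = a_i + i · x (there are 5 lines, with slopes 0, 1, ..., 4). Only the lines that attain the minimum somewhere contribute to roots; other lines are dominated. Here the surviving (envelope) indices are i = 4, i = 3, i = 2, i = 1, i = 0.
Intersections between consecutive envelope lines give the roots: for adjacent envelope indices i < j the intersection is x = (a_i − a_j) / (j − i). Reading off the sorted break points: {-3, -2, -1, 7}.
Verification: at each break x_0, at least two indices attain the minimum of min_i(a_i + i · x_0).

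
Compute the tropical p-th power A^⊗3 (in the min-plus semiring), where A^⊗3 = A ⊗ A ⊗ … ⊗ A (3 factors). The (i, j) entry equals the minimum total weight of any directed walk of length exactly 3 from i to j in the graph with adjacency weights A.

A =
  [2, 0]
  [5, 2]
A^⊗3 =
  [6, 4]
  [9, 6]

Each entry (A^⊗3)_ij equals the minimum over all length-3 walks i = v_0 → v_1 → … → v_3 = j of Σ_t A[v_t][v_{t+1}]. For example, for (i, j) = (0, 1) we minimise over 4 possible intermediate vertex sequences; the minimum is 4, attained along the walk 0 → 0 → 0 → 1.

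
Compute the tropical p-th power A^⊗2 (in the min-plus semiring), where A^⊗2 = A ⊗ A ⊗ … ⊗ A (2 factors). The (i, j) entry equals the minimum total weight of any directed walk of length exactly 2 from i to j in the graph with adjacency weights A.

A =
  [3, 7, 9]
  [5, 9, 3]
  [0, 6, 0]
A^⊗2 =
  [6, 10, 9]
  [3, 9, 3]
  [0, 6, 0]

Each entry (A^⊗2)_ij equals the minimum over all length-2 walks i = v_0 → v_1 → … → v_2 = j of Σ_t A[v_t][v_{t+1}]. For example, for (i, j) = (0, 2) we minimise over 3 possible intermediate vertex sequences; the minimum is 9, attained along the walk 0 → 2 → 2.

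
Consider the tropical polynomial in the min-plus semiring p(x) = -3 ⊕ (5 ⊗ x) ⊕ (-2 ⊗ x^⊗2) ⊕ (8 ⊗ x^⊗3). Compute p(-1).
p(-1) = -4

A tropical monomial a ⊗ x^⊗i evaluates to a + i · x. Evaluating each term at x = -1:
  Term 0 contributes -3 + 0 · -1 = -3
  Term 1 contributes 5 + 1 · -1 = 4
  Term 2 contributes -2 + 2 · -1 = -4
  Term 3 contributes 8 + 3 · -1 = 5
p(-1) = ⊕ of these = min[-3, 4, -4, 5] = -4.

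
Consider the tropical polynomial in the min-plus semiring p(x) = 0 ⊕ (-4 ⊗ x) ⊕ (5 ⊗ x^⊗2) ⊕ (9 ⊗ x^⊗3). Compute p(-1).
p(-1) = -5

A tropical monomial a ⊗ x^⊗i evaluates to a + i · x. Evaluating each term at x = -1:
  Term 0 contributes 0 + 0 · -1 = 0
  Term 1 contributes -4 + 1 · -1 = -5
  Term 2 contributes 5 + 2 · -1 = 3
  Term 3 contributes 9 + 3 · -1 = 6
p(-1) = ⊕ of these = min[0, -5, 3, 6] = -5.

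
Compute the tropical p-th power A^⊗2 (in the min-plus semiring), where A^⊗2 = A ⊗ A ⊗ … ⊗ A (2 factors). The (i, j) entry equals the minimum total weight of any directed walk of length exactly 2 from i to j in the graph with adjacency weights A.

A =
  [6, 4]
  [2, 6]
A^⊗2 =
  [6, 10]
  [8, 6]

Each entry (A^⊗2)_ij equals the minimum over all length-2 walks i = v_0 → v_1 → … → v_2 = j of Σ_t A[v_t][v_{t+1}]. For example, for (i, j) = (0, 1) we minimise over 2 possible intermediate vertex sequences; the minimum is 10, attained along the walk 0 → 0 → 1.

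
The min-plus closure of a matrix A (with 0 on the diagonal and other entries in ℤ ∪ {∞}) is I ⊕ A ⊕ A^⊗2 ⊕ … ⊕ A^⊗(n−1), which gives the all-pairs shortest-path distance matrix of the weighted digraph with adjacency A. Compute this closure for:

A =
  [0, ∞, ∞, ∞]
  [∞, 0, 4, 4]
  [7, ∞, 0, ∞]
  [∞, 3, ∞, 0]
Closure =
  [0, ∞, ∞, ∞]
  [11, 0, 4, 4]
  [7, ∞, 0, ∞]
  [14, 3, 7, 0]

This is the Floyd-Warshall all-pairs shortest-path computation. For each intermediate vertex k = 0, 1, …, 3, update dist[i][j] ← min(dist[i][j], dist[i][k] + dist[k][j]). The final matrix gives, for each (i, j), the minimum total weight of any directed path from i to j (possibly empty when i = j).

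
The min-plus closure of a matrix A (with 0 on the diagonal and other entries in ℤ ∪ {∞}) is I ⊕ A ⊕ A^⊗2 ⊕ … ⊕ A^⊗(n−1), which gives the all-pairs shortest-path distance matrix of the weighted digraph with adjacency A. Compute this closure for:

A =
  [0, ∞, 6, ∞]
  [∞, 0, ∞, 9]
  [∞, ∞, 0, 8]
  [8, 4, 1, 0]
Closure =
  [0, 18, 6, 14]
  [17, 0, 10, 9]
  [16, 12, 0, 8]
  [8, 4, 1, 0]

This is the Floyd-Warshall all-pairs shortest-path computation. For each intermediate vertex k = 0, 1, …, 3, update dist[i][j] ← min(dist[i][j], dist[i][k] + dist[k][j]). The final matrix gives, for each (i, j), the minimum total weight of any directed path from i to j (possibly empty when i = j).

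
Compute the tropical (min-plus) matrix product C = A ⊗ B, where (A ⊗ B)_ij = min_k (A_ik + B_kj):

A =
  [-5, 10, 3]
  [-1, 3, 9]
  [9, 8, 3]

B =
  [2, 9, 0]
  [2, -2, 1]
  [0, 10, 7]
A ⊗ B =
  [-3, 4, -5]
  [1, 1, -1]
  [3, 6, 9]

Apply the min-plus product entry-by-entry:
  C[0][0] = min over k of (A[0][0] + B[0][0] = -5 + 2 = -3, A[0][1] + B[1][0] = 10 + 2 = 12, A[0][2] + B[2][0] = 3 + 0 = 3) = -3 (attained at k = 0)
  C[0][1] = min over k of (A[0][0] + B[0][1] = -5 + 9 = 4, A[0][1] + B[1][1] = 10 + -2 = 8, A[0][2] + B[2][1] = 3 + 10 = 13) = 4 (attained at k = 0)
  C[0][2] = min over k of (A[0][0] + B[0][2] = -5 + 0 = -5, A[0][1] + B[1][2] = 10 + 1 = 11, A[0][2] + B[2][2] = 3 + 7 = 10) = -5 (attained at k = 0)
  C[1][0] = min over k of (A[1][0] + B[0][0] = -1 + 2 = 1, A[1][1] + B[1][0] = 3 + 2 = 5, A[1][2] + B[2][0] = 9 + 0 = 9) = 1 (attained at k = 0)
  C[1][1] = min over k of (A[1][0] + B[0][1] = -1 + 9 = 8, A[1][1] + B[1][1] = 3 + -2 = 1, A[1][2] + B[2][1] = 9 + 10 = 19) = 1 (attained at k = 1)
  C[1][2] = min over k of (A[1][0] + B[0][2] = -1 + 0 = -1, A[1][1] + B[1][2] = 3 + 1 = 4, A[1][2] + B[2][2] = 9 + 7 = 16) = -1 (attained at k = 0)
  C[2][0] = min over k of (A[2][0] + B[0][0] = 9 + 2 = 11, A[2][1] + B[1][0] = 8 + 2 = 10, A[2][2] + B[2][0] = 3 + 0 = 3) = 3 (attained at k = 2)
  C[2][1] = min over k of (A[2][0] + B[0][1] = 9 + 9 = 18, A[2][1] + B[1][1] = 8 + -2 = 6, A[2][2] + B[2][1] = 3 + 10 = 13) = 6 (attained at k = 1)
  C[2][2] = min over k of (A[2][0] + B[0][2] = 9 + 0 = 9, A[2][1] + B[1][2] = 8 + 1 = 9, A[2][2] + B[2][2] = 3 + 7 = 10) = 9 (attained at k = 0)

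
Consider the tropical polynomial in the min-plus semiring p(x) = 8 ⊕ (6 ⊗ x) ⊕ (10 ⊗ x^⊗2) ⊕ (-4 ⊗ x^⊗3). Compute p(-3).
p(-3) = -13

A tropical monomial a ⊗ x^⊗i evaluates to a + i · x. Evaluating each term at x = -3:
  Term 0 contributes 8 + 0 · -3 = 8
  Term 1 contributes 6 + 1 · -3 = 3
  Term 2 contributes 10 + 2 · -3 = 4
  Term 3 contributes -4 + 3 · -3 = -13
p(-3) = ⊕ of these = min[8, 3, 4, -13] = -13.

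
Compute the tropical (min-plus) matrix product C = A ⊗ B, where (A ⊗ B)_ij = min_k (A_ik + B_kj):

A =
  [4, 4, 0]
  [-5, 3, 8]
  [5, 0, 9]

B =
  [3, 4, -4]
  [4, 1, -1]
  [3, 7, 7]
A ⊗ B =
  [3, 5, 0]
  [-2, -1, -9]
  [4, 1, -1]

Apply the min-plus product entry-by-entry:
  C[0][0] = min over k of (A[0][0] + B[0][0] = 4 + 3 = 7, A[0][1] + B[1][0] = 4 + 4 = 8, A[0][2] + B[2][0] = 0 + 3 = 3) = 3 (attained at k = 2)
  C[0][1] = min over k of (A[0][0] + B[0][1] = 4 + 4 = 8, A[0][1] + B[1][1] = 4 + 1 = 5, A[0][2] + B[2][1] = 0 + 7 = 7) = 5 (attained at k = 1)
  C[0][2] = min over k of (A[0][0] + B[0][2] = 4 + -4 = 0, A[0][1] + B[1][2] = 4 + -1 = 3, A[0][2] + B[2][2] = 0 + 7 = 7) = 0 (attained at k = 0)
  C[1][0] = min over k of (A[1][0] + B[0][0] = -5 + 3 = -2, A[1][1] + B[1][0] = 3 + 4 = 7, A[1][2] + B[2][0] = 8 + 3 = 11) = -2 (attained at k = 0)
  C[1][1] = min over k of (A[1][0] + B[0][1] = -5 + 4 = -1, A[1][1] + B[1][1] = 3 + 1 = 4, A[1][2] + B[2][1] = 8 + 7 = 15) = -1 (attained at k = 0)
  C[1][2] = min over k of (A[1][0] + B[0][2] = -5 + -4 = -9, A[1][1] + B[1][2] = 3 + -1 = 2, A[1][2] + B[2][2] = 8 + 7 = 15) = -9 (attained at k = 0)
  C[2][0] = min over k of (A[2][0] + B[0][0] = 5 + 3 = 8, A[2][1] + B[1][0] = 0 + 4 = 4, A[2][2] + B[2][0] = 9 + 3 = 12) = 4 (attained at k = 1)
  C[2][1] = min over k of (A[2][0] + B[0][1] = 5 + 4 = 9, A[2][1] + B[1][1] = 0 + 1 = 1, A[2][2] + B[2][1] = 9 + 7 = 16) = 1 (attained at k = 1)
  C[2][2] = min over k of (A[2][0] + B[0][2] = 5 + -4 = 1, A[2][1] + B[1][2] = 0 + -1 = -1, A[2][2] + B[2][2] = 9 + 7 = 16) = -1 (attained at k = 1)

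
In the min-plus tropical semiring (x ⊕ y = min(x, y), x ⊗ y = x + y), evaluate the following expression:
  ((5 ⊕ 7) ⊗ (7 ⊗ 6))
((5 ⊕ 7) ⊗ (7 ⊗ 6)) = 18

Expand innermost to outermost. Recall ⊕ takes the minimum of its arguments and ⊗ takes their sum. Working out the expression ((5 ⊕ 7) ⊗ (7 ⊗ 6)) gives 18.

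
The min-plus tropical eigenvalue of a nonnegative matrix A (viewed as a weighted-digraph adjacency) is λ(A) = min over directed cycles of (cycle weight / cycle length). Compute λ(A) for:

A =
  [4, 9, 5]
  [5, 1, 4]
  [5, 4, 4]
λ(A) = 1

Enumerate directed cycles and compute their means (weight / length). Sample:
  cycle 0 → 0: weight = 4, length = 1, mean = 4/1 ≈ 4.000
  cycle 1 → 1: weight = 1, length = 1, mean = 1/1 ≈ 1.000
  cycle 2 → 2: weight = 4, length = 1, mean = 4/1 ≈ 4.000
  cycle 0 → 1 → 0: weight = 14, length = 2, mean = 14/2 ≈ 7.000
  cycle 0 → 2 → 0: weight = 10, length = 2, mean = 10/2 ≈ 5.000
  cycle 1 → 0 → 1: weight = 14, length = 2, mean = 14/2 ≈ 7.000
Minimum mean = 1.000, attained e.g. along the cycle 1 → 1 with weight 1 and length 1. So λ(A) = 1/1 = 1.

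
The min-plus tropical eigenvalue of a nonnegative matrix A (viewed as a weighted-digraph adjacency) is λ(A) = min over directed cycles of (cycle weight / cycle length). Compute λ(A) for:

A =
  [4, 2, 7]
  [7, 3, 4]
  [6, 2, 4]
λ(A) = 3

Enumerate directed cycles and compute their means (weight / length). Sample:
  cycle 0 → 0: weight = 4, length = 1, mean = 4/1 ≈ 4.000
  cycle 1 → 1: weight = 3, length = 1, mean = 3/1 ≈ 3.000
  cycle 2 → 2: weight = 4, length = 1, mean = 4/1 ≈ 4.000
  cycle 0 → 1 → 0: weight = 9, length = 2, mean = 9/2 ≈ 4.500
  cycle 0 → 2 → 0: weight = 13, length = 2, mean = 13/2 ≈ 6.500
  cycle 1 → 0 → 1: weight = 9, length = 2, mean = 9/2 ≈ 4.500
Minimum mean = 3.000, attained e.g. along the cycle 1 → 1 with weight 3 and length 1. So λ(A) = 3/1 = 3.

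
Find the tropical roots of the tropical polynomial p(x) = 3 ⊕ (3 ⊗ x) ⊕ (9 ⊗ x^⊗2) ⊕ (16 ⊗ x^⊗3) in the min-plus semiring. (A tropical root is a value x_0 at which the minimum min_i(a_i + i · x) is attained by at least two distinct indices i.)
Roots: {-7, -6, 0}

Each tropical root is a break point of the lower envelope of the lines y = a_i + i · x (there are 4 lines, with slopes 0, 1, ..., 3). Only the lines that attain the minimum somewhere contribute to roots; other lines are dominated. Here the surviving (envelope) indices are i = 3, i = 2, i = 1, i = 0.
Intersections between consecutive envelope lines give the roots: for adjacent envelope indices i < j the intersection is x = (a_i − a_j) / (j − i). Reading off the sorted break points: {-7, -6, 0}.
Verification: at each break x_0, at least two indices attain the minimum of min_i(a_i + i · x_0).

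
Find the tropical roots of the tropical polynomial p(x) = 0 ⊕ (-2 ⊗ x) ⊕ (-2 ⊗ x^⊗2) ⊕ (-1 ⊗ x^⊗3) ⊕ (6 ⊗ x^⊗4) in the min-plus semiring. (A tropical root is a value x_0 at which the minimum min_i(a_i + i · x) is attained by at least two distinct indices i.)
Roots: {-7, -1, 0, 2}

Each tropical root is a break point of the lower envelope of the lines y = a_i + i · x (there are 5 lines, with slopes 0, 1, ..., 4). Only the lines that attain the minimum somewhere contribute to roots; other lines are dominated. Here the surviving (envelope) indices are i = 4, i = 3, i = 2, i = 1, i = 0.
Intersections between consecutive envelope lines give the roots: for adjacent envelope indices i < j the intersection is x = (a_i − a_j) / (j − i). Reading off the sorted break points: {-7, -1, 0, 2}.
Verification: at each break x_0, at least two indices attain the minimum of min_i(a_i + i · x_0).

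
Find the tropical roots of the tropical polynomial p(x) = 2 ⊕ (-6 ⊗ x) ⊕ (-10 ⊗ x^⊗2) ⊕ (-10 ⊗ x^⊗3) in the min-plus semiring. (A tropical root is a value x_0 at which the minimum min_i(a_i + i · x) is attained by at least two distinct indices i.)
Roots: {0, 4, 8}

Each tropical root is a break point of the lower envelope of the lines y = a_i + i · x (there are 4 lines, with slopes 0, 1, ..., 3). Only the lines that attain the minimum somewhere contribute to roots; other lines are dominated. Here the surviving (envelope) indices are i = 3, i = 2, i = 1, i = 0.
Intersections between consecutive envelope lines give the roots: for adjacent envelope indices i < j the intersection is x = (a_i − a_j) / (j − i). Reading off the sorted break points: {0, 4, 8}.
Verification: at each break x_0, at least two indices attain the minimum of min_i(a_i + i · x_0).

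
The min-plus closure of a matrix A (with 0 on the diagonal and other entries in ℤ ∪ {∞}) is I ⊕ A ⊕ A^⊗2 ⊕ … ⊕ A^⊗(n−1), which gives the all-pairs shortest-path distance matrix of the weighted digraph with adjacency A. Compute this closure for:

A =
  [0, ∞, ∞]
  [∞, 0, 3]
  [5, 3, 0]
Closure =
  [0, ∞, ∞]
  [8, 0, 3]
  [5, 3, 0]

This is the Floyd-Warshall all-pairs shortest-path computation. For each intermediate vertex k = 0, 1, …, 2, update dist[i][j] ← min(dist[i][j], dist[i][k] + dist[k][j]). The final matrix gives, for each (i, j), the minimum total weight of any directed path from i to j (possibly empty when i = j).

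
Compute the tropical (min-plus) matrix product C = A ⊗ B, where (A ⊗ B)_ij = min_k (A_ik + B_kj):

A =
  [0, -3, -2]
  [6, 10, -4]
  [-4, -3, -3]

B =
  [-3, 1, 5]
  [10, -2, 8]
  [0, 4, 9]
A ⊗ B =
  [-3, -5, 5]
  [-4, 0, 5]
  [-7, -5, 1]

Apply the min-plus product entry-by-entry:
  C[0][0] = min over k of (A[0][0] + B[0][0] = 0 + -3 = -3, A[0][1] + B[1][0] = -3 + 10 = 7, A[0][2] + B[2][0] = -2 + 0 = -2) = -3 (attained at k = 0)
  C[0][1] = min over k of (A[0][0] + B[0][1] = 0 + 1 = 1, A[0][1] + B[1][1] = -3 + -2 = -5, A[0][2] + B[2][1] = -2 + 4 = 2) = -5 (attained at k = 1)
  C[0][2] = min over k of (A[0][0] + B[0][2] = 0 + 5 = 5, A[0][1] + B[1][2] = -3 + 8 = 5, A[0][2] + B[2][2] = -2 + 9 = 7) = 5 (attained at k = 0)
  C[1][0] = min over k of (A[1][0] + B[0][0] = 6 + -3 = 3, A[1][1] + B[1][0] = 10 + 10 = 20, A[1][2] + B[2][0] = -4 + 0 = -4) = -4 (attained at k = 2)
  C[1][1] = min over k of (A[1][0] + B[0][1] = 6 + 1 = 7, A[1][1] + B[1][1] = 10 + -2 = 8, A[1][2] + B[2][1] = -4 + 4 = 0) = 0 (attained at k = 2)
  C[1][2] = min over k of (A[1][0] + B[0][2] = 6 + 5 = 11, A[1][1] + B[1][2] = 10 + 8 = 18, A[1][2] + B[2][2] = -4 + 9 = 5) = 5 (attained at k = 2)
  C[2][0] = min over k of (A[2][0] + B[0][0] = -4 + -3 = -7, A[2][1] + B[1][0] = -3 + 10 = 7, A[2][2] + B[2][0] = -3 + 0 = -3) = -7 (attained at k = 0)
  C[2][1] = min over k of (A[2][0] + B[0][1] = -4 + 1 = -3, A[2][1] + B[1][1] = -3 + -2 = -5, A[2][2] + B[2][1] = -3 + 4 = 1) = -5 (attained at k = 1)
  C[2][2] = min over k of (A[2][0] + B[0][2] = -4 + 5 = 1, A[2][1] + B[1][2] = -3 + 8 = 5, A[2][2] + B[2][2] = -3 + 9 = 6) = 1 (attained at k = 0)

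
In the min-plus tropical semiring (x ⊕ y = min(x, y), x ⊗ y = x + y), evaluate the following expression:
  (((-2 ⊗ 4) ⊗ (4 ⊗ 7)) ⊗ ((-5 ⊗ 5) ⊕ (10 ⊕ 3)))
(((-2 ⊗ 4) ⊗ (4 ⊗ 7)) ⊗ ((-5 ⊗ 5) ⊕ (10 ⊕ 3))) = 13

Expand innermost to outermost. Recall ⊕ takes the minimum of its arguments and ⊗ takes their sum. Working out the expression (((-2 ⊗ 4) ⊗ (4 ⊗ 7)) ⊗ ((-5 ⊗ 5) ⊕ (10 ⊕ 3))) gives 13.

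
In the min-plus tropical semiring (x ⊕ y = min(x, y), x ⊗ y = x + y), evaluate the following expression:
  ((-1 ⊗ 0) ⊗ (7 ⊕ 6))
((-1 ⊗ 0) ⊗ (7 ⊕ 6)) = 5

Expand innermost to outermost. Recall ⊕ takes the minimum of its arguments and ⊗ takes their sum. Working out the expression ((-1 ⊗ 0) ⊗ (7 ⊕ 6)) gives 5.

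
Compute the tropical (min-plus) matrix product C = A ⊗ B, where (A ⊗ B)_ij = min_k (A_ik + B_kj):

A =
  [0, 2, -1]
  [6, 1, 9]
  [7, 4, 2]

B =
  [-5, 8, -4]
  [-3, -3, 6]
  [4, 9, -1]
A ⊗ B =
  [-5, -1, -4]
  [-2, -2, 2]
  [1, 1, 1]

Apply the min-plus product entry-by-entry:
  C[0][0] = min over k of (A[0][0] + B[0][0] = 0 + -5 = -5, A[0][1] + B[1][0] = 2 + -3 = -1, A[0][2] + B[2][0] = -1 + 4 = 3) = -5 (attained at k = 0)
  C[0][1] = min over k of (A[0][0] + B[0][1] = 0 + 8 = 8, A[0][1] + B[1][1] = 2 + -3 = -1, A[0][2] + B[2][1] = -1 + 9 = 8) = -1 (attained at k = 1)
  C[0][2] = min over k of (A[0][0] + B[0][2] = 0 + -4 = -4, A[0][1] + B[1][2] = 2 + 6 = 8, A[0][2] + B[2][2] = -1 + -1 = -2) = -4 (attained at k = 0)
  C[1][0] = min over k of (A[1][0] + B[0][0] = 6 + -5 = 1, A[1][1] + B[1][0] = 1 + -3 = -2, A[1][2] + B[2][0] = 9 + 4 = 13) = -2 (attained at k = 1)
  C[1][1] = min over k of (A[1][0] + B[0][1] = 6 + 8 = 14, A[1][1] + B[1][1] = 1 + -3 = -2, A[1][2] + B[2][1] = 9 + 9 = 18) = -2 (attained at k = 1)
  C[1][2] = min over k of (A[1][0] + B[0][2] = 6 + -4 = 2, A[1][1] + B[1][2] = 1 + 6 = 7, A[1][2] + B[2][2] = 9 + -1 = 8) = 2 (attained at k = 0)
  C[2][0] = min over k of (A[2][0] + B[0][0] = 7 + -5 = 2, A[2][1] + B[1][0] = 4 + -3 = 1, A[2][2] + B[2][0] = 2 + 4 = 6) = 1 (attained at k = 1)
  C[2][1] = min over k of (A[2][0] + B[0][1] = 7 + 8 = 15, A[2][1] + B[1][1] = 4 + -3 = 1, A[2][2] + B[2][1] = 2 + 9 = 11) = 1 (attained at k = 1)
  C[2][2] = min over k of (A[2][0] + B[0][2] = 7 + -4 = 3, A[2][1] + B[1][2] = 4 + 6 = 10, A[2][2] + B[2][2] = 2 + -1 = 1) = 1 (attained at k = 2)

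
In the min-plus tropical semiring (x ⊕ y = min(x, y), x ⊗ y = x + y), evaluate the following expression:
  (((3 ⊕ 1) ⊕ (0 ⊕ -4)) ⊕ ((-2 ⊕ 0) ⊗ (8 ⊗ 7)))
(((3 ⊕ 1) ⊕ (0 ⊕ -4)) ⊕ ((-2 ⊕ 0) ⊗ (8 ⊗ 7))) = -4

Expand innermost to outermost. Recall ⊕ takes the minimum of its arguments and ⊗ takes their sum. Working out the expression (((3 ⊕ 1) ⊕ (0 ⊕ -4)) ⊕ ((-2 ⊕ 0) ⊗ (8 ⊗ 7))) gives -4.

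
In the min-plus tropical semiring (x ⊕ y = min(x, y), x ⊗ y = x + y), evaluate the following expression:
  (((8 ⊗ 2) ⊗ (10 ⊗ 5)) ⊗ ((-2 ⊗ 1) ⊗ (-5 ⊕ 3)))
(((8 ⊗ 2) ⊗ (10 ⊗ 5)) ⊗ ((-2 ⊗ 1) ⊗ (-5 ⊕ 3))) = 19

Expand innermost to outermost. Recall ⊕ takes the minimum of its arguments and ⊗ takes their sum. Working out the expression (((8 ⊗ 2) ⊗ (10 ⊗ 5)) ⊗ ((-2 ⊗ 1) ⊗ (-5 ⊕ 3))) gives 19.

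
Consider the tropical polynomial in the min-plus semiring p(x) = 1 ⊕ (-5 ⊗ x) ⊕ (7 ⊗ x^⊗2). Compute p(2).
p(2) = -3

A tropical monomial a ⊗ x^⊗i evaluates to a + i · x. Evaluating each term at x = 2:
  Term 0 contributes 1 + 0 · 2 = 1
  Term 1 contributes -5 + 1 · 2 = -3
  Term 2 contributes 7 + 2 · 2 = 11
p(2) = ⊕ of these = min[1, -3, 11] = -3.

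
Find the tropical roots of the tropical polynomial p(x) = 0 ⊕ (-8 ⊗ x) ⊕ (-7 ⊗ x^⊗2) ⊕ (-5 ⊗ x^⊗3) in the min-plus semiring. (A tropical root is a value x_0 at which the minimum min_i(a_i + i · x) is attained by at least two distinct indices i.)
Roots: {-2, -1, 8}

Each tropical root is a break point of the lower envelope of the lines y = a_i + i · x (there are 4 lines, with slopes 0, 1, ..., 3). Only the lines that attain the minimum somewhere contribute to roots; other lines are dominated. Here the surviving (envelope) indices are i = 3, i = 2, i = 1, i = 0.
Intersections between consecutive envelope lines give the roots: for adjacent envelope indices i < j the intersection is x = (a_i − a_j) / (j − i). Reading off the sorted break points: {-2, -1, 8}.
Verification: at each break x_0, at least two indices attain the minimum of min_i(a_i + i · x_0).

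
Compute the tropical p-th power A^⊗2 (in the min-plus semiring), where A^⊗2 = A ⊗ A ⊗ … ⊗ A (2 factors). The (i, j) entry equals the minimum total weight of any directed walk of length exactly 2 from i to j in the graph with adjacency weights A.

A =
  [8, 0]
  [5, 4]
A^⊗2 =
  [5, 4]
  [9, 5]

Each entry (A^⊗2)_ij equals the minimum over all length-2 walks i = v_0 → v_1 → … → v_2 = j of Σ_t A[v_t][v_{t+1}]. For example, for (i, j) = (0, 1) we minimise over 2 possible intermediate vertex sequences; the minimum is 4, attained along the walk 0 → 1 → 1.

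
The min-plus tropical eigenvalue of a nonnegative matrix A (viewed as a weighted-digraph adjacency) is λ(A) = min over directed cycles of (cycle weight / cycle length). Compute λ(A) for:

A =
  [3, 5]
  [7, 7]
λ(A) = 3

Enumerate directed cycles and compute their means (weight / length). Sample:
  cycle 0 → 0: weight = 3, length = 1, mean = 3/1 ≈ 3.000
  cycle 1 → 1: weight = 7, length = 1, mean = 7/1 ≈ 7.000
  cycle 0 → 1 → 0: weight = 12, length = 2, mean = 12/2 ≈ 6.000
  cycle 1 → 0 → 1: weight = 12, length = 2, mean = 12/2 ≈ 6.000
Minimum mean = 3.000, attained e.g. along the cycle 0 → 0 with weight 3 and length 1. So λ(A) = 3/1 = 3.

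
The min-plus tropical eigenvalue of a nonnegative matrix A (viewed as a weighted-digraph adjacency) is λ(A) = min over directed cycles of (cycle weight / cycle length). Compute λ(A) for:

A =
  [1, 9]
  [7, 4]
λ(A) = 1

Enumerate directed cycles and compute their means (weight / length). Sample:
  cycle 0 → 0: weight = 1, length = 1, mean = 1/1 ≈ 1.000
  cycle 1 → 1: weight = 4, length = 1, mean = 4/1 ≈ 4.000
  cycle 0 → 1 → 0: weight = 16, length = 2, mean = 16/2 ≈ 8.000
  cycle 1 → 0 → 1: weight = 16, length = 2, mean = 16/2 ≈ 8.000
Minimum mean = 1.000, attained e.g. along the cycle 0 → 0 with weight 1 and length 1. So λ(A) = 1/1 = 1.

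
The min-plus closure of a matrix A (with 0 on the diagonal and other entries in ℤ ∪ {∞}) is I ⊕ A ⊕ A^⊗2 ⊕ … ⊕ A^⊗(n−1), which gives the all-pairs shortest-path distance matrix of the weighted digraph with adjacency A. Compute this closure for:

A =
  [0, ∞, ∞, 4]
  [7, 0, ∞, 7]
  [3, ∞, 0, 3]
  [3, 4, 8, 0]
Closure =
  [0, 8, 12, 4]
  [7, 0, 15, 7]
  [3, 7, 0, 3]
  [3, 4, 8, 0]

This is the Floyd-Warshall all-pairs shortest-path computation. For each intermediate vertex k = 0, 1, …, 3, update dist[i][j] ← min(dist[i][j], dist[i][k] + dist[k][j]). The final matrix gives, for each (i, j), the minimum total weight of any directed path from i to j (possibly empty when i = j).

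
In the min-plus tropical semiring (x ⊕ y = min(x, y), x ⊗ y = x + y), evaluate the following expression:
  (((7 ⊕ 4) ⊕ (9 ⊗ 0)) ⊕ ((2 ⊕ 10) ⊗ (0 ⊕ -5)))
(((7 ⊕ 4) ⊕ (9 ⊗ 0)) ⊕ ((2 ⊕ 10) ⊗ (0 ⊕ -5))) = -3

Expand innermost to outermost. Recall ⊕ takes the minimum of its arguments and ⊗ takes their sum. Working out the expression (((7 ⊕ 4) ⊕ (9 ⊗ 0)) ⊕ ((2 ⊕ 10) ⊗ (0 ⊕ -5))) gives -3.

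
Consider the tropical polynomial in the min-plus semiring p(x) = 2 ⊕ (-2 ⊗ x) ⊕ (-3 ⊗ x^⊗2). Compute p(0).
p(0) = -3

A tropical monomial a ⊗ x^⊗i evaluates to a + i · x. Evaluating each term at x = 0:
  Term 0 contributes 2 + 0 · 0 = 2
  Term 1 contributes -2 + 1 · 0 = -2
  Term 2 contributes -3 + 2 · 0 = -3
p(0) = ⊕ of these = min[2, -2, -3] = -3.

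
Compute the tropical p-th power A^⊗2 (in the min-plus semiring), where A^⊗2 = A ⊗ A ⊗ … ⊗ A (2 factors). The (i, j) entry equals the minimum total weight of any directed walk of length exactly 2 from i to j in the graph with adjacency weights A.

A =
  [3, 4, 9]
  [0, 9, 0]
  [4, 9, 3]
A^⊗2 =
  [4, 7, 4]
  [3, 4, 3]
  [7, 8, 6]

Each entry (A^⊗2)_ij equals the minimum over all length-2 walks i = v_0 → v_1 → … → v_2 = j of Σ_t A[v_t][v_{t+1}]. For example, for (i, j) = (0, 2) we minimise over 3 possible intermediate vertex sequences; the minimum is 4, attained along the walk 0 → 1 → 2.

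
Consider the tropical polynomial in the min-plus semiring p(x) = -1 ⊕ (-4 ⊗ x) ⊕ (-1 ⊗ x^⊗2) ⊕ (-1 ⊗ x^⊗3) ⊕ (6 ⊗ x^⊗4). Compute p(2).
p(2) = -2

A tropical monomial a ⊗ x^⊗i evaluates to a + i · x. Evaluating each term at x = 2:
  Term 0 contributes -1 + 0 · 2 = -1
  Term 1 contributes -4 + 1 · 2 = -2
  Term 2 contributes -1 + 2 · 2 = 3
  Term 3 contributes -1 + 3 · 2 = 5
  Term 4 contributes 6 + 4 · 2 = 14
p(2) = ⊕ of these = min[-1, -2, 3, 5, 14] = -2.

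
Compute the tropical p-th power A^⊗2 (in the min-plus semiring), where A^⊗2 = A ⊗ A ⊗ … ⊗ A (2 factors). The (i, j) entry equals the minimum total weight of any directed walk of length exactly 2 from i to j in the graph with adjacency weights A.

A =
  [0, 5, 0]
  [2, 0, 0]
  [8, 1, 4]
A^⊗2 =
  [0, 1, 0]
  [2, 0, 0]
  [3, 1, 1]

Each entry (A^⊗2)_ij equals the minimum over all length-2 walks i = v_0 → v_1 → … → v_2 = j of Σ_t A[v_t][v_{t+1}]. For example, for (i, j) = (0, 2) we minimise over 3 possible intermediate vertex sequences; the minimum is 0, attained along the walk 0 → 0 → 2.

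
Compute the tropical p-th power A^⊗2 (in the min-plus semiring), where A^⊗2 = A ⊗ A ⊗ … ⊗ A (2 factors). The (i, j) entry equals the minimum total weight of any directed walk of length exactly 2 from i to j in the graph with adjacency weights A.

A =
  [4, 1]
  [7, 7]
A^⊗2 =
  [8, 5]
  [11, 8]

Each entry (A^⊗2)_ij equals the minimum over all length-2 walks i = v_0 → v_1 → … → v_2 = j of Σ_t A[v_t][v_{t+1}]. For example, for (i, j) = (0, 1) we minimise over 2 possible intermediate vertex sequences; the minimum is 5, attained along the walk 0 → 0 → 1.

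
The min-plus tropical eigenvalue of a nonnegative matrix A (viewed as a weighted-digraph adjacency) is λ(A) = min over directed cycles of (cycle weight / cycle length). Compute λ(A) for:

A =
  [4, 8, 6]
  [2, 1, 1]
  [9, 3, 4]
λ(A) = 1

Enumerate directed cycles and compute their means (weight / length). Sample:
  cycle 0 → 0: weight = 4, length = 1, mean = 4/1 ≈ 4.000
  cycle 1 → 1: weight = 1, length = 1, mean = 1/1 ≈ 1.000
  cycle 2 → 2: weight = 4, length = 1, mean = 4/1 ≈ 4.000
  cycle 0 → 1 → 0: weight = 10, length = 2, mean = 10/2 ≈ 5.000
  cycle 0 → 2 → 0: weight = 15, length = 2, mean = 15/2 ≈ 7.500
  cycle 1 → 0 → 1: weight = 10, length = 2, mean = 10/2 ≈ 5.000
Minimum mean = 1.000, attained e.g. along the cycle 1 → 1 with weight 1 and length 1. So λ(A) = 1/1 = 1.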